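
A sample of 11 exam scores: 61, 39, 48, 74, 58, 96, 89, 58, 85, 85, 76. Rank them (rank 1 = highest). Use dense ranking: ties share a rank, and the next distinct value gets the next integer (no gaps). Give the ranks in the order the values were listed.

Sorted (descending): 96, 89, 85, 85, 76, 74, 61, 58, 58, 48, 39
The 2 values of 85 share dense rank 3.
The 2 values of 58 share dense rank 7.
Remaining distinct values take the next consecutive integers.

6, 9, 8, 5, 7, 1, 2, 7, 3, 3, 4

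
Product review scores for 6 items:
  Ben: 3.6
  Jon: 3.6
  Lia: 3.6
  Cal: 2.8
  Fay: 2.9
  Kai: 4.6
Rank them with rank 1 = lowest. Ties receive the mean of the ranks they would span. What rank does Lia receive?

4

Sorted (ascending): 2.8, 2.9, 3.6, 3.6, 3.6, 4.6
The 3 values of 3.6 occupy positions 3–5 → average rank 4.
Lia has value 3.6 → rank 4.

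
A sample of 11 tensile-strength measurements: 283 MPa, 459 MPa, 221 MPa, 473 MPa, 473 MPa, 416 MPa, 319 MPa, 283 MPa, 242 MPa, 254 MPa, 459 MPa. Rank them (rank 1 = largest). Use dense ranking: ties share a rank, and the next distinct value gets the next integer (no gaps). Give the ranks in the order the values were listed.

Sorted (descending): 473, 473, 459, 459, 416, 319, 283, 283, 254, 242, 221
The 2 values of 473 share dense rank 1.
The 2 values of 459 share dense rank 2.
The 2 values of 283 share dense rank 5.
Remaining distinct values take the next consecutive integers.

5, 2, 8, 1, 1, 3, 4, 5, 7, 6, 2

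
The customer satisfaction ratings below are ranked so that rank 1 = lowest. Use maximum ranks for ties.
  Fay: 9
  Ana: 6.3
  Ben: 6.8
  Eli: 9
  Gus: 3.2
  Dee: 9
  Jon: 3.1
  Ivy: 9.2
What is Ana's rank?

Sorted (ascending): 3.1, 3.2, 6.3, 6.8, 9, 9, 9, 9.2
The 3 values of 9 occupy positions 5–7 → each gets rank 7.
Ana has value 6.3 → rank 3.

3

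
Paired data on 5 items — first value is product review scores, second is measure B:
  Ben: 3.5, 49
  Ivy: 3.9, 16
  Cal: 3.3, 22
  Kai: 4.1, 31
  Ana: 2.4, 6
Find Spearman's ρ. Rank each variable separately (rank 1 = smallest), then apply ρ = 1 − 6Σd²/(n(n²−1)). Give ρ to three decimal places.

Ranks of variable 1: 3, 4, 2, 5, 1
Ranks of variable 2: 5, 2, 3, 4, 1
d = r₁ − r₂: -2, 2, -1, 1, 0
d²: 4, 4, 1, 1, 0; Σd² = 10
ρ = 1 − 6·10/(5·24) = 1 − 60/120 = 0.500

0.500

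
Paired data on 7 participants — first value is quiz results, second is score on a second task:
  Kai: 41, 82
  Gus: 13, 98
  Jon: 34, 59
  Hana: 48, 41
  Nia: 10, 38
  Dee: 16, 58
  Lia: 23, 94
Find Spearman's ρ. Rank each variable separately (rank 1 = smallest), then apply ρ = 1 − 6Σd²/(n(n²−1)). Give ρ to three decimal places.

0.000

Ranks of variable 1: 6, 2, 5, 7, 1, 3, 4
Ranks of variable 2: 5, 7, 4, 2, 1, 3, 6
d = r₁ − r₂: 1, -5, 1, 5, 0, 0, -2
d²: 1, 25, 1, 25, 0, 0, 4; Σd² = 56
ρ = 1 − 6·56/(7·48) = 1 − 336/336 = 0.000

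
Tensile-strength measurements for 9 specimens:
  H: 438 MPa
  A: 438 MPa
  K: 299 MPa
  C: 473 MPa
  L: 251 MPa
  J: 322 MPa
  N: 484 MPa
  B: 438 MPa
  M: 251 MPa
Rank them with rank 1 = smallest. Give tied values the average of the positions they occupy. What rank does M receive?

1.5

Sorted (ascending): 251, 251, 299, 322, 438, 438, 438, 473, 484
The 2 values of 251 occupy positions 1–2 → average rank (1+2)/2 = 1.5.
The 3 values of 438 occupy positions 5–7 → average rank 6.
M has value 251 MPa → rank 1.5.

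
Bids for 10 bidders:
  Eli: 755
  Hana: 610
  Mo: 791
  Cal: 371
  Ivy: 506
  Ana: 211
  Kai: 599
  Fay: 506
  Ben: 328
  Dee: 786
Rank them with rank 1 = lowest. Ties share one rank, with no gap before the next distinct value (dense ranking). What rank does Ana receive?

1

Sorted (ascending): 211, 328, 371, 506, 506, 599, 610, 755, 786, 791
The 2 values of 506 share dense rank 4.
Remaining distinct values take the next consecutive integers.
Ana has value 211 → rank 1.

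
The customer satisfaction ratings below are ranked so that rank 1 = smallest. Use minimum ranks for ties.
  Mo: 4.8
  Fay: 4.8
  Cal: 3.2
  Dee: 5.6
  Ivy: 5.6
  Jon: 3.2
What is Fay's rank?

Sorted (ascending): 3.2, 3.2, 4.8, 4.8, 5.6, 5.6
The 2 values of 3.2 occupy positions 1–2 → each gets rank 1.
The 2 values of 4.8 occupy positions 3–4 → each gets rank 3.
The 2 values of 5.6 occupy positions 5–6 → each gets rank 5.
Fay has value 4.8 → rank 3.

3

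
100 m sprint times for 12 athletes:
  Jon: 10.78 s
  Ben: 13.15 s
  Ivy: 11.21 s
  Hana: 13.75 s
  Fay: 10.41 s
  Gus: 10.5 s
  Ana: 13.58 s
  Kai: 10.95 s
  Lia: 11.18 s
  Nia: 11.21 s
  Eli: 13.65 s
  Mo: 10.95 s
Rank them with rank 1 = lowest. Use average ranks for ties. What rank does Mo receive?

4.5

Sorted (ascending): 10.41, 10.5, 10.78, 10.95, 10.95, 11.18, 11.21, 11.21, 13.15, 13.58, 13.65, 13.75
The 2 values of 10.95 occupy positions 4–5 → average rank (4+5)/2 = 4.5.
The 2 values of 11.21 occupy positions 7–8 → average rank (7+8)/2 = 7.5.
Mo has value 10.95 s → rank 4.5.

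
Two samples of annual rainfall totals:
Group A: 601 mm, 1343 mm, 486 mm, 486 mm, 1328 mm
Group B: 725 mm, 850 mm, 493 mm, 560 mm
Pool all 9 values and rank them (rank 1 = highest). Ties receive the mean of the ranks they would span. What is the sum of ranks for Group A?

Sorted (descending): 1343, 1328, 850, 725, 601, 560, 493, 486, 486
The 2 values of 486 occupy positions 8–9 → average rank (8+9)/2 = 8.5.
Group A values → pooled ranks: 601→5, 1343→1, 486→8.5, 486→8.5, 1328→2
Rank sum = 5 + 1 + 8.5 + 8.5 + 2 = 25

25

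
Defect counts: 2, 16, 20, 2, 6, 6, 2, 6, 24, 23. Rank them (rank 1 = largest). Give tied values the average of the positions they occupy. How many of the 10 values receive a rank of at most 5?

4

Sorted (descending): 24, 23, 20, 16, 6, 6, 6, 2, 2, 2
The 3 values of 6 occupy positions 5–7 → average rank 6.
The 3 values of 2 occupy positions 8–10 → average rank 9.
Ranks ≤ 5: {1, 2, 3, 4} → 4 values.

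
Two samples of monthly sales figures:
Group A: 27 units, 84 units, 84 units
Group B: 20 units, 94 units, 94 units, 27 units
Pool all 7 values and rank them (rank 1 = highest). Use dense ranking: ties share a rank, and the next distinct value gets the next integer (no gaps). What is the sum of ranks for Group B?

9

Sorted (descending): 94, 94, 84, 84, 27, 27, 20
The 2 values of 94 share dense rank 1.
The 2 values of 84 share dense rank 2.
The 2 values of 27 share dense rank 3.
Remaining distinct values take the next consecutive integers.
Group B values → pooled ranks: 20→4, 94→1, 94→1, 27→3
Rank sum = 4 + 1 + 1 + 3 = 9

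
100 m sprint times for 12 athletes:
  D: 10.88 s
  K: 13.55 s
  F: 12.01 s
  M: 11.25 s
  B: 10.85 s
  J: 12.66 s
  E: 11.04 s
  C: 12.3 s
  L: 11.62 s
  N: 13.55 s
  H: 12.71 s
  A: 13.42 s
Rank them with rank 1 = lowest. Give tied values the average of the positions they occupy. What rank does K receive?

Sorted (ascending): 10.85, 10.88, 11.04, 11.25, 11.62, 12.01, 12.3, 12.66, 12.71, 13.42, 13.55, 13.55
The 2 values of 13.55 occupy positions 11–12 → average rank (11+12)/2 = 11.5.
K has value 13.55 s → rank 11.5.

11.5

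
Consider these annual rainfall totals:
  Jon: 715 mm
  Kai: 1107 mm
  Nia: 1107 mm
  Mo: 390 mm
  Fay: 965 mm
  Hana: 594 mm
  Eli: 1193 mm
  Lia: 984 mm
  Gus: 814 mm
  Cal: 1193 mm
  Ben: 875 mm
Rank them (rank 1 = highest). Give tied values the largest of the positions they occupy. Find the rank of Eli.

2

Sorted (descending): 1193, 1193, 1107, 1107, 984, 965, 875, 814, 715, 594, 390
The 2 values of 1193 occupy positions 1–2 → each gets rank 2.
The 2 values of 1107 occupy positions 3–4 → each gets rank 4.
Eli has value 1193 mm → rank 2.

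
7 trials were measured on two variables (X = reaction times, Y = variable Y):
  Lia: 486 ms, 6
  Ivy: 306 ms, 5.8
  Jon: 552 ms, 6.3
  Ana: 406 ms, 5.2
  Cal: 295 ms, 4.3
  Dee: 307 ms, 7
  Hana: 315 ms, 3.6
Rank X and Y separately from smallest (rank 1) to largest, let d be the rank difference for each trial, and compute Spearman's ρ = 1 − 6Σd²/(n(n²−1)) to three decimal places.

0.357

Ranks of variable 1: 6, 2, 7, 5, 1, 3, 4
Ranks of variable 2: 5, 4, 6, 3, 2, 7, 1
d = r₁ − r₂: 1, -2, 1, 2, -1, -4, 3
d²: 1, 4, 1, 4, 1, 16, 9; Σd² = 36
ρ = 1 − 6·36/(7·48) = 1 − 216/336 = 0.357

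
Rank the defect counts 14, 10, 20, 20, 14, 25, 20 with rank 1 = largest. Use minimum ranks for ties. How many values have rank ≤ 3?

4

Sorted (descending): 25, 20, 20, 20, 14, 14, 10
The 3 values of 20 occupy positions 2–4 → each gets rank 2.
The 2 values of 14 occupy positions 5–6 → each gets rank 5.
Ranks ≤ 3: {1, 2, 2, 2} → 4 values.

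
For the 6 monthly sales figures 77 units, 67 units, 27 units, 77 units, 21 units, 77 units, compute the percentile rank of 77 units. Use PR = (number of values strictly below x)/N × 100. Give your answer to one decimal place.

50.0

N = 6.
Strictly below 77: 3. Equal to 77: 3.
PR = 3/6 × 100 = 50.0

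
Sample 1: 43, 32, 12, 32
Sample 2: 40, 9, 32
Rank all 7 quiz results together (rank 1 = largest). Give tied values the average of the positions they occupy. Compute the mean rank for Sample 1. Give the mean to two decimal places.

Sorted (descending): 43, 40, 32, 32, 32, 12, 9
The 3 values of 32 occupy positions 3–5 → average rank 4.
Sample 1 values → pooled ranks: 43→1, 32→4, 12→6, 32→4
Mean rank = (1 + 4 + 6 + 4) / 4 = 3.75

3.75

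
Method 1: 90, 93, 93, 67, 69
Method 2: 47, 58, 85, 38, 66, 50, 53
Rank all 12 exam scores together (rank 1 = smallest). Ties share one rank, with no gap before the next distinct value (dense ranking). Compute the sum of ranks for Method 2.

30

Sorted (ascending): 38, 47, 50, 53, 58, 66, 67, 69, 85, 90, 93, 93
The 2 values of 93 share dense rank 11.
Remaining distinct values take the next consecutive integers.
Method 2 values → pooled ranks: 47→2, 58→5, 85→9, 38→1, 66→6, 50→3, 53→4
Rank sum = 2 + 5 + 9 + 1 + 6 + 3 + 4 = 30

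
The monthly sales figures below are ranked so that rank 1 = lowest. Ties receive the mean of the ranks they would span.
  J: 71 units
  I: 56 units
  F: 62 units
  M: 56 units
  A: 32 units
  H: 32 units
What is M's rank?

3.5

Sorted (ascending): 32, 32, 56, 56, 62, 71
The 2 values of 32 occupy positions 1–2 → average rank (1+2)/2 = 1.5.
The 2 values of 56 occupy positions 3–4 → average rank (3+4)/2 = 3.5.
M has value 56 units → rank 3.5.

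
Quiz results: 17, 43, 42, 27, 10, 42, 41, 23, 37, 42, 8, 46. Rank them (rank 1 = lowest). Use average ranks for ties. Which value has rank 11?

43

Sorted (ascending): 8, 10, 17, 23, 27, 37, 41, 42, 42, 42, 43, 46
The 3 values of 42 occupy positions 8–10 → average rank 9.
Rank 11 → value 43.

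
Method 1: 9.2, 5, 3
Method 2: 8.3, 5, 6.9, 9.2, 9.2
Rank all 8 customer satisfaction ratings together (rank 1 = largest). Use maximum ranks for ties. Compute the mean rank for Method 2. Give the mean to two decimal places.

Sorted (descending): 9.2, 9.2, 9.2, 8.3, 6.9, 5, 5, 3
The 3 values of 9.2 occupy positions 1–3 → each gets rank 3.
The 2 values of 5 occupy positions 6–7 → each gets rank 7.
Method 2 values → pooled ranks: 8.3→4, 5→7, 6.9→5, 9.2→3, 9.2→3
Mean rank = (4 + 7 + 5 + 3 + 3) / 5 = 4.40

4.40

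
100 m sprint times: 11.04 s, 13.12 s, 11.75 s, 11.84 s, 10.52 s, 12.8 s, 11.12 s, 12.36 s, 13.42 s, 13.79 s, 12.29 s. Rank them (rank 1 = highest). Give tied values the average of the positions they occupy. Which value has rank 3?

Sorted (descending): 13.79, 13.42, 13.12, 12.8, 12.36, 12.29, 11.84, 11.75, 11.12, 11.04, 10.52
No ties — each value takes its position as its rank.
Rank 3 → value 13.12.

13.12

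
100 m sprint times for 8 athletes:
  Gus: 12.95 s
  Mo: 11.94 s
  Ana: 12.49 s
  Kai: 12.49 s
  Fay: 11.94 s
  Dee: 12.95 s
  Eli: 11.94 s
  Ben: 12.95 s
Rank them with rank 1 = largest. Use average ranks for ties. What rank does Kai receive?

Sorted (descending): 12.95, 12.95, 12.95, 12.49, 12.49, 11.94, 11.94, 11.94
The 3 values of 12.95 occupy positions 1–3 → average rank 2.
The 2 values of 12.49 occupy positions 4–5 → average rank (4+5)/2 = 4.5.
The 3 values of 11.94 occupy positions 6–8 → average rank 7.
Kai has value 12.49 s → rank 4.5.

4.5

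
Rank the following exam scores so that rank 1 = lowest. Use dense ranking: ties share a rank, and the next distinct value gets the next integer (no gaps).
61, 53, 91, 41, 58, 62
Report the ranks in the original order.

Sorted (ascending): 41, 53, 58, 61, 62, 91
No ties — each value takes its position as its rank.

4, 2, 6, 1, 3, 5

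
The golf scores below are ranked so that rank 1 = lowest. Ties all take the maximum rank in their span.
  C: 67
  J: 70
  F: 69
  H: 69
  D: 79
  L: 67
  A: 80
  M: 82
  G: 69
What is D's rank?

7

Sorted (ascending): 67, 67, 69, 69, 69, 70, 79, 80, 82
The 2 values of 67 occupy positions 1–2 → each gets rank 2.
The 3 values of 69 occupy positions 3–5 → each gets rank 5.
D has value 79 → rank 7.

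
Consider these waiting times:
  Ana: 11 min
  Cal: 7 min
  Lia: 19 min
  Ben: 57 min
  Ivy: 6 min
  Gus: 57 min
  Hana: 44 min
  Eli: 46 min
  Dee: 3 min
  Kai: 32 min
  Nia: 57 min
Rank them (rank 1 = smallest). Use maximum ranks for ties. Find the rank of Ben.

11

Sorted (ascending): 3, 6, 7, 11, 19, 32, 44, 46, 57, 57, 57
The 3 values of 57 occupy positions 9–11 → each gets rank 11.
Ben has value 57 min → rank 11.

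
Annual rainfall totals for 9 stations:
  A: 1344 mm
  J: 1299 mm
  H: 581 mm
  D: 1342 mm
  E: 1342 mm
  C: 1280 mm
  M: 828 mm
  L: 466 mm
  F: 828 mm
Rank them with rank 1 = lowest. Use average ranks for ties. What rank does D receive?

7.5

Sorted (ascending): 466, 581, 828, 828, 1280, 1299, 1342, 1342, 1344
The 2 values of 828 occupy positions 3–4 → average rank (3+4)/2 = 3.5.
The 2 values of 1342 occupy positions 7–8 → average rank (7+8)/2 = 7.5.
D has value 1342 mm → rank 7.5.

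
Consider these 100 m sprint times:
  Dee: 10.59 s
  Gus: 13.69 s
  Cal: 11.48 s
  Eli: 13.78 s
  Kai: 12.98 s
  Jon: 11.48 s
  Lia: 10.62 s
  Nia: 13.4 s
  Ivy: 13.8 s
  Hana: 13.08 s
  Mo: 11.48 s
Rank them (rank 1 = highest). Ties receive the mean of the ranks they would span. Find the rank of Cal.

8

Sorted (descending): 13.8, 13.78, 13.69, 13.4, 13.08, 12.98, 11.48, 11.48, 11.48, 10.62, 10.59
The 3 values of 11.48 occupy positions 7–9 → average rank 8.
Cal has value 11.48 s → rank 8.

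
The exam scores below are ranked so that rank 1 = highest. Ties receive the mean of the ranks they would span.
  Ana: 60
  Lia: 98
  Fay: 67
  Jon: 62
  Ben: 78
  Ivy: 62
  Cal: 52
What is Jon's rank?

4.5

Sorted (descending): 98, 78, 67, 62, 62, 60, 52
The 2 values of 62 occupy positions 4–5 → average rank (4+5)/2 = 4.5.
Jon has value 62 → rank 4.5.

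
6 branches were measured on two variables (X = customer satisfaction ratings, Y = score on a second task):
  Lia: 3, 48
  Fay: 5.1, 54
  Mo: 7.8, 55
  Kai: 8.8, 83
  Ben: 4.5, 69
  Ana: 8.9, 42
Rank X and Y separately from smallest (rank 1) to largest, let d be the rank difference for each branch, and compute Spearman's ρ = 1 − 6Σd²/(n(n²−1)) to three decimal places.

Ranks of variable 1: 1, 3, 4, 5, 2, 6
Ranks of variable 2: 2, 3, 4, 6, 5, 1
d = r₁ − r₂: -1, 0, 0, -1, -3, 5
d²: 1, 0, 0, 1, 9, 25; Σd² = 36
ρ = 1 − 6·36/(6·35) = 1 − 216/210 = -0.029

-0.029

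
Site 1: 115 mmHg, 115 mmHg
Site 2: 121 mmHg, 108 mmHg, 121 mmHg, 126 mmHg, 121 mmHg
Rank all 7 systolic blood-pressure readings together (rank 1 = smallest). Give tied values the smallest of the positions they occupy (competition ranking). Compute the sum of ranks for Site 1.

4

Sorted (ascending): 108, 115, 115, 121, 121, 121, 126
The 2 values of 115 occupy positions 2–3 → each gets rank 2.
The 3 values of 121 occupy positions 4–6 → each gets rank 4.
Site 1 values → pooled ranks: 115→2, 115→2
Rank sum = 2 + 2 = 4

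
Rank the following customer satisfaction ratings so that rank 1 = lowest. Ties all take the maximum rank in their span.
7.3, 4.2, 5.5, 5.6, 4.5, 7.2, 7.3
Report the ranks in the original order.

7, 1, 3, 4, 2, 5, 7

Sorted (ascending): 4.2, 4.5, 5.5, 5.6, 7.2, 7.3, 7.3
The 2 values of 7.3 occupy positions 6–7 → each gets rank 7.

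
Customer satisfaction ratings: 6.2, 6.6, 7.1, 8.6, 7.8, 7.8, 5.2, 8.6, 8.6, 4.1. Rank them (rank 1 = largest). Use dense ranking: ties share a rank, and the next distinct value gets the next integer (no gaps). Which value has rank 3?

7.1

Sorted (descending): 8.6, 8.6, 8.6, 7.8, 7.8, 7.1, 6.6, 6.2, 5.2, 4.1
The 3 values of 8.6 share dense rank 1.
The 2 values of 7.8 share dense rank 2.
Remaining distinct values take the next consecutive integers.
Rank 3 → value 7.1.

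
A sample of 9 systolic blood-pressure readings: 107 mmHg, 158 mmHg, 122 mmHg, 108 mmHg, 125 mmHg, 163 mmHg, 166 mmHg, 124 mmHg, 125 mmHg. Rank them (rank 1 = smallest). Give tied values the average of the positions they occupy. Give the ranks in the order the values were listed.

1, 7, 3, 2, 5.5, 8, 9, 4, 5.5

Sorted (ascending): 107, 108, 122, 124, 125, 125, 158, 163, 166
The 2 values of 125 occupy positions 5–6 → average rank (5+6)/2 = 5.5.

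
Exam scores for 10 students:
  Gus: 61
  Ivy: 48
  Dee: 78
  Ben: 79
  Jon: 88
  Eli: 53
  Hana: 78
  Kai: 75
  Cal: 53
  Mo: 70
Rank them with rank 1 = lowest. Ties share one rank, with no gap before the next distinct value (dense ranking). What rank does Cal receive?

2

Sorted (ascending): 48, 53, 53, 61, 70, 75, 78, 78, 79, 88
The 2 values of 53 share dense rank 2.
The 2 values of 78 share dense rank 6.
Remaining distinct values take the next consecutive integers.
Cal has value 53 → rank 2.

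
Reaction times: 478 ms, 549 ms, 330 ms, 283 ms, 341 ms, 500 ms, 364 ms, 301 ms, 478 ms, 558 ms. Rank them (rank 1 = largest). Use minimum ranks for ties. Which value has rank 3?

500

Sorted (descending): 558, 549, 500, 478, 478, 364, 341, 330, 301, 283
The 2 values of 478 occupy positions 4–5 → each gets rank 4.
Rank 3 → value 500.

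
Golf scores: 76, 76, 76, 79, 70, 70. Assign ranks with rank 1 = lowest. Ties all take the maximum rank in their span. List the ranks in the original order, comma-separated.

5, 5, 5, 6, 2, 2

Sorted (ascending): 70, 70, 76, 76, 76, 79
The 2 values of 70 occupy positions 1–2 → each gets rank 2.
The 3 values of 76 occupy positions 3–5 → each gets rank 5.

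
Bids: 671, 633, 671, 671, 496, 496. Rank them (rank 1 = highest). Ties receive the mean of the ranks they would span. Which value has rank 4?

Sorted (descending): 671, 671, 671, 633, 496, 496
The 3 values of 671 occupy positions 1–3 → average rank 2.
The 2 values of 496 occupy positions 5–6 → average rank (5+6)/2 = 5.5.
Rank 4 → value 633.

633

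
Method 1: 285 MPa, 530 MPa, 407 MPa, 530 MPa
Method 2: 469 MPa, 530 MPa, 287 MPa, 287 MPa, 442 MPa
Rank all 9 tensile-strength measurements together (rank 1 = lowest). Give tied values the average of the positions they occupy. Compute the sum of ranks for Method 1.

Sorted (ascending): 285, 287, 287, 407, 442, 469, 530, 530, 530
The 2 values of 287 occupy positions 2–3 → average rank (2+3)/2 = 2.5.
The 3 values of 530 occupy positions 7–9 → average rank 8.
Method 1 values → pooled ranks: 285→1, 530→8, 407→4, 530→8
Rank sum = 1 + 8 + 4 + 8 = 21

21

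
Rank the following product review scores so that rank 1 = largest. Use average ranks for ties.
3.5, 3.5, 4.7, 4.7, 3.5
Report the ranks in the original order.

4, 4, 1.5, 1.5, 4

Sorted (descending): 4.7, 4.7, 3.5, 3.5, 3.5
The 2 values of 4.7 occupy positions 1–2 → average rank (1+2)/2 = 1.5.
The 3 values of 3.5 occupy positions 3–5 → average rank 4.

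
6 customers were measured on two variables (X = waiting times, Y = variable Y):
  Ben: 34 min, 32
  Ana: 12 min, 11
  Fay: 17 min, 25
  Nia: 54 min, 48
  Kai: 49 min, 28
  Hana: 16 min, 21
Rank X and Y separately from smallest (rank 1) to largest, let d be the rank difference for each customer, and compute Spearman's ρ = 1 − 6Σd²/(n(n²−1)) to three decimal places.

Ranks of variable 1: 4, 1, 3, 6, 5, 2
Ranks of variable 2: 5, 1, 3, 6, 4, 2
d = r₁ − r₂: -1, 0, 0, 0, 1, 0
d²: 1, 0, 0, 0, 1, 0; Σd² = 2
ρ = 1 − 6·2/(6·35) = 1 − 12/210 = 0.943

0.943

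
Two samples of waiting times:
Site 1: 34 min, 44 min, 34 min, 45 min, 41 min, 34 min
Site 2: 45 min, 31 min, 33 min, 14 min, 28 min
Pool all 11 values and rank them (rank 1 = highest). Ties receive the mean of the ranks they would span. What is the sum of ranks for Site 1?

Sorted (descending): 45, 45, 44, 41, 34, 34, 34, 33, 31, 28, 14
The 2 values of 45 occupy positions 1–2 → average rank (1+2)/2 = 1.5.
The 3 values of 34 occupy positions 5–7 → average rank 6.
Site 1 values → pooled ranks: 34→6, 44→3, 34→6, 45→1.5, 41→4, 34→6
Rank sum = 6 + 3 + 6 + 1.5 + 4 + 6 = 26.5

26.5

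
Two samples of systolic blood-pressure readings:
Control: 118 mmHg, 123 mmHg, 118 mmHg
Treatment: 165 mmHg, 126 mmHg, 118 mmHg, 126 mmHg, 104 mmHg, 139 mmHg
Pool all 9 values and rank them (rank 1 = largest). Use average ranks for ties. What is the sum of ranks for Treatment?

26

Sorted (descending): 165, 139, 126, 126, 123, 118, 118, 118, 104
The 2 values of 126 occupy positions 3–4 → average rank (3+4)/2 = 3.5.
The 3 values of 118 occupy positions 6–8 → average rank 7.
Treatment values → pooled ranks: 165→1, 126→3.5, 118→7, 126→3.5, 104→9, 139→2
Rank sum = 1 + 3.5 + 7 + 3.5 + 9 + 2 = 26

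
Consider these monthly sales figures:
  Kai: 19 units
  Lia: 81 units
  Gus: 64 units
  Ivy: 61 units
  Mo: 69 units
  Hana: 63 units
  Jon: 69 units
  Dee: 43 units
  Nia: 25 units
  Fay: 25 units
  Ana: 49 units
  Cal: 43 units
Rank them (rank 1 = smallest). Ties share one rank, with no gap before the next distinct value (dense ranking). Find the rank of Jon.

Sorted (ascending): 19, 25, 25, 43, 43, 49, 61, 63, 64, 69, 69, 81
The 2 values of 25 share dense rank 2.
The 2 values of 43 share dense rank 3.
The 2 values of 69 share dense rank 8.
Remaining distinct values take the next consecutive integers.
Jon has value 69 units → rank 8.

8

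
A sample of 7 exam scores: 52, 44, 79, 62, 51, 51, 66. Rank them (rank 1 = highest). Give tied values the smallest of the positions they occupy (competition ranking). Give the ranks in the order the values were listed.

4, 7, 1, 3, 5, 5, 2

Sorted (descending): 79, 66, 62, 52, 51, 51, 44
The 2 values of 51 occupy positions 5–6 → each gets rank 5.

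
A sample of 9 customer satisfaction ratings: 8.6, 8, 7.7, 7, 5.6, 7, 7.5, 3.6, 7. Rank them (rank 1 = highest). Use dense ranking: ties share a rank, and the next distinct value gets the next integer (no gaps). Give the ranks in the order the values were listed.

Sorted (descending): 8.6, 8, 7.7, 7.5, 7, 7, 7, 5.6, 3.6
The 3 values of 7 share dense rank 5.
Remaining distinct values take the next consecutive integers.

1, 2, 3, 5, 6, 5, 4, 7, 5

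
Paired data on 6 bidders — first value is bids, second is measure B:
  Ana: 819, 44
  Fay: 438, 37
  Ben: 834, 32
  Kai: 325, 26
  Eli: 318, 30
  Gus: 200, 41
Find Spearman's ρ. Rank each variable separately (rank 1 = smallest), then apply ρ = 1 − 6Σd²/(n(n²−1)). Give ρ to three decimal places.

Ranks of variable 1: 5, 4, 6, 3, 2, 1
Ranks of variable 2: 6, 4, 3, 1, 2, 5
d = r₁ − r₂: -1, 0, 3, 2, 0, -4
d²: 1, 0, 9, 4, 0, 16; Σd² = 30
ρ = 1 − 6·30/(6·35) = 1 − 180/210 = 0.143

0.143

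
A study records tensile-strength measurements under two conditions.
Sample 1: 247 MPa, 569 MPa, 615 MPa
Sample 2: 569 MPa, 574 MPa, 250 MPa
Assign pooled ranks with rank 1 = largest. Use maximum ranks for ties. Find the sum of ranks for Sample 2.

Sorted (descending): 615, 574, 569, 569, 250, 247
The 2 values of 569 occupy positions 3–4 → each gets rank 4.
Sample 2 values → pooled ranks: 569→4, 574→2, 250→5
Rank sum = 4 + 2 + 5 = 11

11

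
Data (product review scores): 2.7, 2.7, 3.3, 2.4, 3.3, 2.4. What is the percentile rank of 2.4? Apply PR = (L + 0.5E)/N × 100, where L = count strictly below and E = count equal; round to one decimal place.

16.7

N = 6.
Strictly below 2.4: 0. Equal to 2.4: 2.
PR = (0 + 0.5·2)/6 × 100 = 16.7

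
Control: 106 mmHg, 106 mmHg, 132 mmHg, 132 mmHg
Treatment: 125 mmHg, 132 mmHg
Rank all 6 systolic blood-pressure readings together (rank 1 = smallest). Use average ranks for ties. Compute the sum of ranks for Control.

Sorted (ascending): 106, 106, 125, 132, 132, 132
The 2 values of 106 occupy positions 1–2 → average rank (1+2)/2 = 1.5.
The 3 values of 132 occupy positions 4–6 → average rank 5.
Control values → pooled ranks: 106→1.5, 106→1.5, 132→5, 132→5
Rank sum = 1.5 + 1.5 + 5 + 5 = 13

13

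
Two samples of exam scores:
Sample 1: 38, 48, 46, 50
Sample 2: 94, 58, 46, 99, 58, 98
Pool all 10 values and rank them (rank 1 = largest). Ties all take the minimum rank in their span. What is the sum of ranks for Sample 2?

22

Sorted (descending): 99, 98, 94, 58, 58, 50, 48, 46, 46, 38
The 2 values of 58 occupy positions 4–5 → each gets rank 4.
The 2 values of 46 occupy positions 8–9 → each gets rank 8.
Sample 2 values → pooled ranks: 94→3, 58→4, 46→8, 99→1, 58→4, 98→2
Rank sum = 3 + 4 + 8 + 1 + 4 + 2 = 22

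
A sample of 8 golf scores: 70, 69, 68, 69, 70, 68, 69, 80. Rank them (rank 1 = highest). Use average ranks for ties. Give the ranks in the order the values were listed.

2.5, 5, 7.5, 5, 2.5, 7.5, 5, 1

Sorted (descending): 80, 70, 70, 69, 69, 69, 68, 68
The 2 values of 70 occupy positions 2–3 → average rank (2+3)/2 = 2.5.
The 3 values of 69 occupy positions 4–6 → average rank 5.
The 2 values of 68 occupy positions 7–8 → average rank (7+8)/2 = 7.5.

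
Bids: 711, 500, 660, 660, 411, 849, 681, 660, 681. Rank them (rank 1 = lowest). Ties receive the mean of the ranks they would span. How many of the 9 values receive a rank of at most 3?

2

Sorted (ascending): 411, 500, 660, 660, 660, 681, 681, 711, 849
The 3 values of 660 occupy positions 3–5 → average rank 4.
The 2 values of 681 occupy positions 6–7 → average rank (6+7)/2 = 6.5.
Ranks ≤ 3: {1, 2} → 2 values.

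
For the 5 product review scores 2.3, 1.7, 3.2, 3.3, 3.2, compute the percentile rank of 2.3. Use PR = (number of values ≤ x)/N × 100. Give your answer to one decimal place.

40.0

N = 5.
Strictly below 2.3: 1. Equal to 2.3: 1.
PR = 2/5 × 100 = 40.0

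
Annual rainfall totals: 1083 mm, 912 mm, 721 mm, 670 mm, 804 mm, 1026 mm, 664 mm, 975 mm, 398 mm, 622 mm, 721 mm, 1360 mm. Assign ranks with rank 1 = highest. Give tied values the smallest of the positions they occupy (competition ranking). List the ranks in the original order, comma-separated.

Sorted (descending): 1360, 1083, 1026, 975, 912, 804, 721, 721, 670, 664, 622, 398
The 2 values of 721 occupy positions 7–8 → each gets rank 7.

2, 5, 7, 9, 6, 3, 10, 4, 12, 11, 7, 1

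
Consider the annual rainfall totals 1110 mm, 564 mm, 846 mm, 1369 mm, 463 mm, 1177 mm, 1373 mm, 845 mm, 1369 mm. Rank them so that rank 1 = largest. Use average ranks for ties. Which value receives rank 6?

Sorted (descending): 1373, 1369, 1369, 1177, 1110, 846, 845, 564, 463
The 2 values of 1369 occupy positions 2–3 → average rank (2+3)/2 = 2.5.
Rank 6 → value 846.

846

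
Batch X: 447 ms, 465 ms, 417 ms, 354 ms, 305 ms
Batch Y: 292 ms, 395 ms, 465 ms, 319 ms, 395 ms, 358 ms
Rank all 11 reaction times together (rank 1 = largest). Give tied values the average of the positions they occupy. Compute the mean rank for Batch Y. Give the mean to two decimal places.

Sorted (descending): 465, 465, 447, 417, 395, 395, 358, 354, 319, 305, 292
The 2 values of 465 occupy positions 1–2 → average rank (1+2)/2 = 1.5.
The 2 values of 395 occupy positions 5–6 → average rank (5+6)/2 = 5.5.
Batch Y values → pooled ranks: 292→11, 395→5.5, 465→1.5, 319→9, 395→5.5, 358→7
Mean rank = (11 + 5.5 + 1.5 + 9 + 5.5 + 7) / 6 = 6.58

6.58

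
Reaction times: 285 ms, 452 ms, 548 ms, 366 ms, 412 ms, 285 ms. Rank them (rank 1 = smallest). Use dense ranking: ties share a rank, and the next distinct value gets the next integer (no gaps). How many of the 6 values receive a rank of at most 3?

Sorted (ascending): 285, 285, 366, 412, 452, 548
The 2 values of 285 share dense rank 1.
Remaining distinct values take the next consecutive integers.
Ranks ≤ 3: {1, 1, 2, 3} → 4 values.

4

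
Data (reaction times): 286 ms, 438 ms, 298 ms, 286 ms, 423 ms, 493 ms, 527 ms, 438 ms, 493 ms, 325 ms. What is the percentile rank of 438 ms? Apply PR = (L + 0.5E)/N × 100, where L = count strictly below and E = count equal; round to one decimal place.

60.0

N = 10.
Strictly below 438: 5. Equal to 438: 2.
PR = (5 + 0.5·2)/10 × 100 = 60.0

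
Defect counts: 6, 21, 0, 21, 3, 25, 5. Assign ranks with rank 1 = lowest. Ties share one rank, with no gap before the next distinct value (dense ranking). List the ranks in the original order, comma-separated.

Sorted (ascending): 0, 3, 5, 6, 21, 21, 25
The 2 values of 21 share dense rank 5.
Remaining distinct values take the next consecutive integers.

4, 5, 1, 5, 2, 6, 3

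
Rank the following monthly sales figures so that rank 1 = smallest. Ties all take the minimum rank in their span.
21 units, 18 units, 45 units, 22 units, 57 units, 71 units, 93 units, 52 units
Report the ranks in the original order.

Sorted (ascending): 18, 21, 22, 45, 52, 57, 71, 93
No ties — each value takes its position as its rank.

2, 1, 4, 3, 6, 7, 8, 5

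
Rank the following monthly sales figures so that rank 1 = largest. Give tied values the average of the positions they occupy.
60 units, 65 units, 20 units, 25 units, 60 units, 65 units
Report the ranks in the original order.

3.5, 1.5, 6, 5, 3.5, 1.5

Sorted (descending): 65, 65, 60, 60, 25, 20
The 2 values of 65 occupy positions 1–2 → average rank (1+2)/2 = 1.5.
The 2 values of 60 occupy positions 3–4 → average rank (3+4)/2 = 3.5.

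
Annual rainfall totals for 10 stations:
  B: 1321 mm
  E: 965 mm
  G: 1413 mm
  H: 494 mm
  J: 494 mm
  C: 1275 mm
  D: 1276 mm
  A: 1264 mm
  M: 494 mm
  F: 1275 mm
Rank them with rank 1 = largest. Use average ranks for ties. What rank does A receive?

Sorted (descending): 1413, 1321, 1276, 1275, 1275, 1264, 965, 494, 494, 494
The 2 values of 1275 occupy positions 4–5 → average rank (4+5)/2 = 4.5.
The 3 values of 494 occupy positions 8–10 → average rank 9.
A has value 1264 mm → rank 6.

6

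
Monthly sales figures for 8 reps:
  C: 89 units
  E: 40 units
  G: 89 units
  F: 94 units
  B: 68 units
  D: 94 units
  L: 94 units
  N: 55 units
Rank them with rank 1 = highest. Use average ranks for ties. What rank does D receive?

2

Sorted (descending): 94, 94, 94, 89, 89, 68, 55, 40
The 3 values of 94 occupy positions 1–3 → average rank 2.
The 2 values of 89 occupy positions 4–5 → average rank (4+5)/2 = 4.5.
D has value 94 units → rank 2.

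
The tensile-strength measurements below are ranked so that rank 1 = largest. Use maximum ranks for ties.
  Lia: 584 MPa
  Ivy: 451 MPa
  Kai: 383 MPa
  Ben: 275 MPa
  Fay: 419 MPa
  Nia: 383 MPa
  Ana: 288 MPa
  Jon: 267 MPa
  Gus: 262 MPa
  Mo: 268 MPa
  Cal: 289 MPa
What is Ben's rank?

Sorted (descending): 584, 451, 419, 383, 383, 289, 288, 275, 268, 267, 262
The 2 values of 383 occupy positions 4–5 → each gets rank 5.
Ben has value 275 MPa → rank 8.

8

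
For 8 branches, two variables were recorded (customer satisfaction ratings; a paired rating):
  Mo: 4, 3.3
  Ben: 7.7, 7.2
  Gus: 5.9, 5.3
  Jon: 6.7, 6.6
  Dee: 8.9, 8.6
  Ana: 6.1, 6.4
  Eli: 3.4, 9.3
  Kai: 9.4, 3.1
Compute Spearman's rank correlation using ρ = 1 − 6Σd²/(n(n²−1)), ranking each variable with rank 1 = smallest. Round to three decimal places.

-0.167

Ranks of variable 1: 2, 6, 3, 5, 7, 4, 1, 8
Ranks of variable 2: 2, 6, 3, 5, 7, 4, 8, 1
d = r₁ − r₂: 0, 0, 0, 0, 0, 0, -7, 7
d²: 0, 0, 0, 0, 0, 0, 49, 49; Σd² = 98
ρ = 1 − 6·98/(8·63) = 1 − 588/504 = -0.167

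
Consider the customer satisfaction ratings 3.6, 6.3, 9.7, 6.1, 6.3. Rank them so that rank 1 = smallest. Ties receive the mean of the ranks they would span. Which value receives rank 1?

Sorted (ascending): 3.6, 6.1, 6.3, 6.3, 9.7
The 2 values of 6.3 occupy positions 3–4 → average rank (3+4)/2 = 3.5.
Rank 1 → value 3.6.

3.6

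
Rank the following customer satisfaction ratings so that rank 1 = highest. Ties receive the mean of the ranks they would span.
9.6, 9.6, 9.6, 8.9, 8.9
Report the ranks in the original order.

2, 2, 2, 4.5, 4.5

Sorted (descending): 9.6, 9.6, 9.6, 8.9, 8.9
The 3 values of 9.6 occupy positions 1–3 → average rank 2.
The 2 values of 8.9 occupy positions 4–5 → average rank (4+5)/2 = 4.5.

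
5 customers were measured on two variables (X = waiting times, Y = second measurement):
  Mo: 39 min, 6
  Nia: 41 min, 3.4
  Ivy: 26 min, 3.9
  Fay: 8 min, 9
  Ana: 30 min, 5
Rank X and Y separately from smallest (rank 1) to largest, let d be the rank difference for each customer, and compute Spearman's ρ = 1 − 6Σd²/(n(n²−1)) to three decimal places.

Ranks of variable 1: 4, 5, 2, 1, 3
Ranks of variable 2: 4, 1, 2, 5, 3
d = r₁ − r₂: 0, 4, 0, -4, 0
d²: 0, 16, 0, 16, 0; Σd² = 32
ρ = 1 − 6·32/(5·24) = 1 − 192/120 = -0.600

-0.600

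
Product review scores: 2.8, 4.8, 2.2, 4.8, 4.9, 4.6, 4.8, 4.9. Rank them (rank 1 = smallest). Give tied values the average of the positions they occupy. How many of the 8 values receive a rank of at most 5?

Sorted (ascending): 2.2, 2.8, 4.6, 4.8, 4.8, 4.8, 4.9, 4.9
The 3 values of 4.8 occupy positions 4–6 → average rank 5.
The 2 values of 4.9 occupy positions 7–8 → average rank (7+8)/2 = 7.5.
Ranks ≤ 5: {1, 2, 3, 5, 5, 5} → 6 values.

6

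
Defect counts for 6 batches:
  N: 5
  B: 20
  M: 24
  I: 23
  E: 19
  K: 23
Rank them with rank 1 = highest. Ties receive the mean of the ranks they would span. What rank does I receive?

2.5

Sorted (descending): 24, 23, 23, 20, 19, 5
The 2 values of 23 occupy positions 2–3 → average rank (2+3)/2 = 2.5.
I has value 23 → rank 2.5.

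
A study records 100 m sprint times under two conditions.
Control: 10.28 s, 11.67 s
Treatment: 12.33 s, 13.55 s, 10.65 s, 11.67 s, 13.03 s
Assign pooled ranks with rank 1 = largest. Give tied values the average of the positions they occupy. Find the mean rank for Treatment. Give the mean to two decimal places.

Sorted (descending): 13.55, 13.03, 12.33, 11.67, 11.67, 10.65, 10.28
The 2 values of 11.67 occupy positions 4–5 → average rank (4+5)/2 = 4.5.
Treatment values → pooled ranks: 12.33→3, 13.55→1, 10.65→6, 11.67→4.5, 13.03→2
Mean rank = (3 + 1 + 6 + 4.5 + 2) / 5 = 3.30

3.30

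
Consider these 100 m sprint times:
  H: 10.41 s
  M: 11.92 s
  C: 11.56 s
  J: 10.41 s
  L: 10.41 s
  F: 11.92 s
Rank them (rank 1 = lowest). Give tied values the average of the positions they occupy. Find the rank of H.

Sorted (ascending): 10.41, 10.41, 10.41, 11.56, 11.92, 11.92
The 3 values of 10.41 occupy positions 1–3 → average rank 2.
The 2 values of 11.92 occupy positions 5–6 → average rank (5+6)/2 = 5.5.
H has value 10.41 s → rank 2.

2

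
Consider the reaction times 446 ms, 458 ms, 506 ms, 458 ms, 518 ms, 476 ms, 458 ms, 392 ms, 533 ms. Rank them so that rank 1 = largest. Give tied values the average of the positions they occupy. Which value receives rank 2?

Sorted (descending): 533, 518, 506, 476, 458, 458, 458, 446, 392
The 3 values of 458 occupy positions 5–7 → average rank 6.
Rank 2 → value 518.

518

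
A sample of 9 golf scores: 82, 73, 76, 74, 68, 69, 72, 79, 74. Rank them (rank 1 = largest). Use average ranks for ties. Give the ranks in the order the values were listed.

Sorted (descending): 82, 79, 76, 74, 74, 73, 72, 69, 68
The 2 values of 74 occupy positions 4–5 → average rank (4+5)/2 = 4.5.

1, 6, 3, 4.5, 9, 8, 7, 2, 4.5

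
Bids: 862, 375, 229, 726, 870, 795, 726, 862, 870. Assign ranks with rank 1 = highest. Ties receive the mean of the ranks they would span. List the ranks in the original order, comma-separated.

3.5, 8, 9, 6.5, 1.5, 5, 6.5, 3.5, 1.5

Sorted (descending): 870, 870, 862, 862, 795, 726, 726, 375, 229
The 2 values of 870 occupy positions 1–2 → average rank (1+2)/2 = 1.5.
The 2 values of 862 occupy positions 3–4 → average rank (3+4)/2 = 3.5.
The 2 values of 726 occupy positions 6–7 → average rank (6+7)/2 = 6.5.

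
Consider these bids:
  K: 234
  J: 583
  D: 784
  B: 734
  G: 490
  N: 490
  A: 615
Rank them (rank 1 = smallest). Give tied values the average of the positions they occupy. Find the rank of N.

2.5

Sorted (ascending): 234, 490, 490, 583, 615, 734, 784
The 2 values of 490 occupy positions 2–3 → average rank (2+3)/2 = 2.5.
N has value 490 → rank 2.5.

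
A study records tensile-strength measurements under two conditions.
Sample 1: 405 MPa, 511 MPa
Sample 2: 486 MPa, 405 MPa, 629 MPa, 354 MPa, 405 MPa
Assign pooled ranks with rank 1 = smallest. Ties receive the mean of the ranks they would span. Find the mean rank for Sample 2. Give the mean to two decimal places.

Sorted (ascending): 354, 405, 405, 405, 486, 511, 629
The 3 values of 405 occupy positions 2–4 → average rank 3.
Sample 2 values → pooled ranks: 486→5, 405→3, 629→7, 354→1, 405→3
Mean rank = (5 + 3 + 7 + 1 + 3) / 5 = 3.80

3.80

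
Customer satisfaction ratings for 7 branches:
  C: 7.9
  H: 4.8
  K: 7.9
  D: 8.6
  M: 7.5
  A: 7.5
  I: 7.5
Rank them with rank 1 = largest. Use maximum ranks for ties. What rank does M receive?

6

Sorted (descending): 8.6, 7.9, 7.9, 7.5, 7.5, 7.5, 4.8
The 2 values of 7.9 occupy positions 2–3 → each gets rank 3.
The 3 values of 7.5 occupy positions 4–6 → each gets rank 6.
M has value 7.5 → rank 6.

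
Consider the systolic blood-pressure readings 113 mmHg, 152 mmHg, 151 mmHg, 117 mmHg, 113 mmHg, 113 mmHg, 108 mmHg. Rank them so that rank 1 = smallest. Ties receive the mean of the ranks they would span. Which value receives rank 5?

Sorted (ascending): 108, 113, 113, 113, 117, 151, 152
The 3 values of 113 occupy positions 2–4 → average rank 3.
Rank 5 → value 117.

117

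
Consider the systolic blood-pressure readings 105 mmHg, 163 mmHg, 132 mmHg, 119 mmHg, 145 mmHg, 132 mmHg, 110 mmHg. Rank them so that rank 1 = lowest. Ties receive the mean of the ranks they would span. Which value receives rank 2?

110

Sorted (ascending): 105, 110, 119, 132, 132, 145, 163
The 2 values of 132 occupy positions 4–5 → average rank (4+5)/2 = 4.5.
Rank 2 → value 110.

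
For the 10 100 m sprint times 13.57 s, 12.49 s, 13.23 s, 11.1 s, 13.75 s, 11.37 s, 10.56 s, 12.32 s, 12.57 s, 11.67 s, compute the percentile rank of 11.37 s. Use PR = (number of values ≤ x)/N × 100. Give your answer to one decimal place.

30.0

N = 10.
Strictly below 11.37: 2. Equal to 11.37: 1.
PR = 3/10 × 100 = 30.0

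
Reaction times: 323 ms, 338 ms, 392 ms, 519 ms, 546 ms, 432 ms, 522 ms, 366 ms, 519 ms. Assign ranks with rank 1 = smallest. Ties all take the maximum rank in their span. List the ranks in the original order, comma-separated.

Sorted (ascending): 323, 338, 366, 392, 432, 519, 519, 522, 546
The 2 values of 519 occupy positions 6–7 → each gets rank 7.

1, 2, 4, 7, 9, 5, 8, 3, 7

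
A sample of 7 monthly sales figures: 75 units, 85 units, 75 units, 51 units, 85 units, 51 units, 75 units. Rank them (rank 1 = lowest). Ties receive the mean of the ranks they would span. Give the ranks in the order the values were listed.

Sorted (ascending): 51, 51, 75, 75, 75, 85, 85
The 2 values of 51 occupy positions 1–2 → average rank (1+2)/2 = 1.5.
The 3 values of 75 occupy positions 3–5 → average rank 4.
The 2 values of 85 occupy positions 6–7 → average rank (6+7)/2 = 6.5.

4, 6.5, 4, 1.5, 6.5, 1.5, 4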